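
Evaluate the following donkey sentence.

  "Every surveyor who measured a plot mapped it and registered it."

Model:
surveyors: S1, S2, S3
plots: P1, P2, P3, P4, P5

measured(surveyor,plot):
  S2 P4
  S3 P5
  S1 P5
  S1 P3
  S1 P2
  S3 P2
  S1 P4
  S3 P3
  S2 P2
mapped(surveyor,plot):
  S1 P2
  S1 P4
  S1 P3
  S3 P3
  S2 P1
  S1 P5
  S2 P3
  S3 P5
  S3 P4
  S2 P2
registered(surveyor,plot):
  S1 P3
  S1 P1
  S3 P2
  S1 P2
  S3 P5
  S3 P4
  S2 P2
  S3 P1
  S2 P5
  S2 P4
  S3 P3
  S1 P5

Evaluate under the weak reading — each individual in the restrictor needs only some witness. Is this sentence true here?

True

"it" takes "a plot" as antecedent — a donkey pronoun bound across the clause boundary.
Weak reading: every surveyor s with some measured-plot has at least one measured-plot p such that mapped(s,p) ∧ registered(s,p).
Per surveyor: S1:✓  S2:✓  S3:✓
Every surveyor in the restrictor has a witness.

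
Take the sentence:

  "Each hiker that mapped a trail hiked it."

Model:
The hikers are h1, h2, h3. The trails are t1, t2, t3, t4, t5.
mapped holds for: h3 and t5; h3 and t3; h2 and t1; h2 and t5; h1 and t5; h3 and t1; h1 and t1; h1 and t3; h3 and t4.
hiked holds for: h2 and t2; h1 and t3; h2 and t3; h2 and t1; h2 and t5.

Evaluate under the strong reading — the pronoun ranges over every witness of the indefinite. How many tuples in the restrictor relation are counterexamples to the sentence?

6

"it" takes "a trail" as antecedent — a donkey pronoun bound across the clause boundary.
Strong reading: for every (h,t) with mapped(h,t), hiked(h,t).
Restrictor pairs: (h1,t1) ✗  (h1,t3) ✓  (h1,t5) ✗  (h2,t1) ✓  (h2,t5) ✓  (h3,t1) ✗  (h3,t3) ✗  (h3,t4) ✗  (h3,t5) ✗
Counterexamples (restrictor pairs failing the scope): 6.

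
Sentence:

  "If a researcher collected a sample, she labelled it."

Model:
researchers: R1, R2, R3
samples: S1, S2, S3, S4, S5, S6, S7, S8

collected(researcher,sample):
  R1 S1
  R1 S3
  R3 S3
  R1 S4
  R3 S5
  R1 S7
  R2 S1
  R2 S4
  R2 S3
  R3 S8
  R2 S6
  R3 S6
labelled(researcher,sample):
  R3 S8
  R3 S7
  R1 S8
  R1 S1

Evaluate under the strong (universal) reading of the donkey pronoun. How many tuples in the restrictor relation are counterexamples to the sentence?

10

"it" takes "a sample" as antecedent — a donkey pronoun bound across the clause boundary.
Strong reading: for every (r,s) with collected(r,s), labelled(r,s).
Restrictor pairs: (R1,S1) ✓  (R1,S3) ✗  (R1,S4) ✗  (R1,S7) ✗  (R2,S1) ✗  (R2,S3) ✗  (R2,S4) ✗  (R2,S6) ✗  (R3,S3) ✗  (R3,S5) ✗  (R3,S6) ✗  (R3,S8) ✓
Counterexamples (restrictor pairs failing the scope): 10.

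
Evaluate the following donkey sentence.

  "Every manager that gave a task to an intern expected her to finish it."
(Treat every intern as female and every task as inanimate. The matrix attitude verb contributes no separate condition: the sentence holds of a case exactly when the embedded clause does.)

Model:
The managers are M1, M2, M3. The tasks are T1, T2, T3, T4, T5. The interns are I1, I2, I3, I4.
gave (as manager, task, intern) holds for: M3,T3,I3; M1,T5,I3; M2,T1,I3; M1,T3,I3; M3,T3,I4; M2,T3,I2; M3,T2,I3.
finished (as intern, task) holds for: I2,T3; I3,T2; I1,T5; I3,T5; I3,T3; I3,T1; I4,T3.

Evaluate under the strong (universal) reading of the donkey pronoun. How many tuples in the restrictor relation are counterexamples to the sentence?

"her" takes "an intern" as antecedent and "it" takes "a task"; both are donkey pronouns co-varying with the restrictor.
Strong reading: for every (m,t,i) with gave(m,t,i), finished(i,t).
Restrictor triples: (M1,T3,I3)→finished(I3,T3) ✓  (M1,T5,I3)→finished(I3,T5) ✓  (M2,T1,I3)→finished(I3,T1) ✓  (M2,T3,I2)→finished(I2,T3) ✓  (M3,T2,I3)→finished(I3,T2) ✓  (M3,T3,I3)→finished(I3,T3) ✓  (M3,T3,I4)→finished(I4,T3) ✓
Counterexamples (restrictor triples failing the scope): 0.

0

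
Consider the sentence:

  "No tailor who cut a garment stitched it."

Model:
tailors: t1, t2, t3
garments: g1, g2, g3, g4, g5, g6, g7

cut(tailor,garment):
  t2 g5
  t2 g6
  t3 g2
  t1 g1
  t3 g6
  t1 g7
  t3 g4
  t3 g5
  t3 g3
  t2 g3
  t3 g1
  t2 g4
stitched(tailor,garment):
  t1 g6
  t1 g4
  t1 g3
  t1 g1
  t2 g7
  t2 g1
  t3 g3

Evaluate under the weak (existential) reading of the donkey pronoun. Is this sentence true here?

"it" takes "a garment" as antecedent — a donkey pronoun bound across the clause boundary.
Truth condition: for no (t,g) with cut(t,g) does stitched(t,g) hold.
Restrictor pairs — does the scope hold? (t1,g1):holds  (t1,g7):fails  (t2,g3):fails  (t2,g4):fails  (t2,g5):fails  (t2,g6):fails  (t3,g1):fails  (t3,g2):fails  (t3,g3):holds  (t3,g4):fails  (t3,g5):fails  (t3,g6):fails
Scope holds for 2 pair(s), so the sentence is false.

False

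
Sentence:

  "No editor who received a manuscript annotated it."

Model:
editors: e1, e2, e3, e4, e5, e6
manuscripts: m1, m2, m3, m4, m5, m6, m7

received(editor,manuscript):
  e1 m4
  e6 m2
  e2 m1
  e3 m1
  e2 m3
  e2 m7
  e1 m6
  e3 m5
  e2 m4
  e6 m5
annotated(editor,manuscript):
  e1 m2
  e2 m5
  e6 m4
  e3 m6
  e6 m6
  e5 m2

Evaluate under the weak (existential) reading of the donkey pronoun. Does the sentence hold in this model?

True

"it" takes "a manuscript" as antecedent — a donkey pronoun bound across the clause boundary.
Truth condition: for no (e,m) with received(e,m) does annotated(e,m) hold.
Restrictor pairs — does the scope hold? (e1,m4):fails  (e1,m6):fails  (e2,m1):fails  (e2,m3):fails  (e2,m4):fails  (e2,m7):fails  (e3,m1):fails  (e3,m5):fails  (e6,m2):fails  (e6,m5):fails
Scope holds for no restrictor pair, so the sentence is true.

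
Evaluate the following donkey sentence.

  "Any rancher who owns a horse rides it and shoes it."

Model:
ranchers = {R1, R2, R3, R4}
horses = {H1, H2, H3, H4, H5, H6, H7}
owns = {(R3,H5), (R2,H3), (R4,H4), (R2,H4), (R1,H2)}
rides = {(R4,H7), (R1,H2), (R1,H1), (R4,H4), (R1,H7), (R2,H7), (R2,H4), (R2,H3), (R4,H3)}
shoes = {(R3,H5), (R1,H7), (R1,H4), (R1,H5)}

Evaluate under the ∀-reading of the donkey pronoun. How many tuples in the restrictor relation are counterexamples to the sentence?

"it" takes "a horse" as antecedent — a donkey pronoun bound across the clause boundary.
Strong reading: for every (r,h) with owns(r,h), rides(r,h) ∧ shoes(r,h).
Restrictor pairs: (R1,H2) ✗  (R2,H3) ✗  (R2,H4) ✗  (R3,H5) ✗  (R4,H4) ✗
Counterexamples (restrictor pairs failing the scope): 5.

5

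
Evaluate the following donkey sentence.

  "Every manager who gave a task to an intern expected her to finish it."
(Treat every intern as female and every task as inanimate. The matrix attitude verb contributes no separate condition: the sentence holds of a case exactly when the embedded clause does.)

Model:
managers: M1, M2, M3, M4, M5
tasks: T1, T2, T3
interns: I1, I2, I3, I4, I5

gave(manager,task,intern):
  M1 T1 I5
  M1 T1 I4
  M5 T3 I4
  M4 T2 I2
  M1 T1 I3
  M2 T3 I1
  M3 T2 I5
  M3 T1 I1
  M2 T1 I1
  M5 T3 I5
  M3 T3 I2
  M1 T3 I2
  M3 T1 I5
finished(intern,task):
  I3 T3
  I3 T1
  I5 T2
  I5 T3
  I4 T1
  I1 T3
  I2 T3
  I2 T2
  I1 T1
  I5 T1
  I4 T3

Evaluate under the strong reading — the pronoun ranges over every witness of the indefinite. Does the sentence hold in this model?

True

"her" takes "an intern" as antecedent and "it" takes "a task"; both are donkey pronouns co-varying with the restrictor.
Strong reading: for every (m,t,i) with gave(m,t,i), finished(i,t).
Restrictor triples: (M1,T1,I3)→finished(I3,T1) ✓  (M1,T1,I4)→finished(I4,T1) ✓  (M1,T1,I5)→finished(I5,T1) ✓  (M1,T3,I2)→finished(I2,T3) ✓  (M2,T1,I1)→finished(I1,T1) ✓  (M2,T3,I1)→finished(I1,T3) ✓  (M3,T1,I1)→finished(I1,T1) ✓  (M3,T1,I5)→finished(I5,T1) ✓  (M3,T2,I5)→finished(I5,T2) ✓  (M3,T3,I2)→finished(I2,T3) ✓  (M4,T2,I2)→finished(I2,T2) ✓  (M5,T3,I4)→finished(I4,T3) ✓  (M5,T3,I5)→finished(I5,T3) ✓
Every restrictor triple satisfies the scope.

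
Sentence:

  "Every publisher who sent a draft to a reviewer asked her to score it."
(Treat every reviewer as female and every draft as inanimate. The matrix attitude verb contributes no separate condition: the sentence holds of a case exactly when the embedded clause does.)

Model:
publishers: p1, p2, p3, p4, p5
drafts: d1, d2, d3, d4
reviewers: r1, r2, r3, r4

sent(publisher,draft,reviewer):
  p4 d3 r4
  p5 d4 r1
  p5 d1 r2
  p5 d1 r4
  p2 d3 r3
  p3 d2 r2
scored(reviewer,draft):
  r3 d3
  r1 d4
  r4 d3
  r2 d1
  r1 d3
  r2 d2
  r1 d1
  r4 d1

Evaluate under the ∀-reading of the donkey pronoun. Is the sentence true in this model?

"her" takes "a reviewer" as antecedent and "it" takes "a draft"; both are donkey pronouns co-varying with the restrictor.
Strong reading: for every (p,d,r) with sent(p,d,r), scored(r,d).
Restrictor triples: (p2,d3,r3)→scored(r3,d3) ✓  (p3,d2,r2)→scored(r2,d2) ✓  (p4,d3,r4)→scored(r4,d3) ✓  (p5,d1,r2)→scored(r2,d1) ✓  (p5,d1,r4)→scored(r4,d1) ✓  (p5,d4,r1)→scored(r1,d4) ✓
Every restrictor triple satisfies the scope.

True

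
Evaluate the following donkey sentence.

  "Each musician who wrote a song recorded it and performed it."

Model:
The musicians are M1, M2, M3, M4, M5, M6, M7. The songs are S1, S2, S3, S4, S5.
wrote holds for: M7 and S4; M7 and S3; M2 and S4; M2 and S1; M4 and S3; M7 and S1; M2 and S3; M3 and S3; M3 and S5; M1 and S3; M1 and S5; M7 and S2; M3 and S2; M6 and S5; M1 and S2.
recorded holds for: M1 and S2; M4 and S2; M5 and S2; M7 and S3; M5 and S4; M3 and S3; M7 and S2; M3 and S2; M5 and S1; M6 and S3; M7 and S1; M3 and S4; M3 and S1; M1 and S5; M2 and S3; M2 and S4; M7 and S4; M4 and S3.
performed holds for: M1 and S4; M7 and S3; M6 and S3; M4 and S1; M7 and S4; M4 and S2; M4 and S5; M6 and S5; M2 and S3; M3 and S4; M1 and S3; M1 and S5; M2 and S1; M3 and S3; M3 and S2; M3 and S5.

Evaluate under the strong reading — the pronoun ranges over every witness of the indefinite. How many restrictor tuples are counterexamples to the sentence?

9

"it" takes "a song" as antecedent — a donkey pronoun bound across the clause boundary.
Strong reading: for every (m,s) with wrote(m,s), recorded(m,s) ∧ performed(m,s).
Restrictor pairs: (M1,S2) ✗  (M1,S3) ✗  (M1,S5) ✓  (M2,S1) ✗  (M2,S3) ✓  (M2,S4) ✗  (M3,S2) ✓  (M3,S3) ✓  (M3,S5) ✗  (M4,S3) ✗  (M6,S5) ✗  (M7,S1) ✗  (M7,S2) ✗  (M7,S3) ✓  (M7,S4) ✓
Counterexamples (restrictor pairs failing the scope): 9.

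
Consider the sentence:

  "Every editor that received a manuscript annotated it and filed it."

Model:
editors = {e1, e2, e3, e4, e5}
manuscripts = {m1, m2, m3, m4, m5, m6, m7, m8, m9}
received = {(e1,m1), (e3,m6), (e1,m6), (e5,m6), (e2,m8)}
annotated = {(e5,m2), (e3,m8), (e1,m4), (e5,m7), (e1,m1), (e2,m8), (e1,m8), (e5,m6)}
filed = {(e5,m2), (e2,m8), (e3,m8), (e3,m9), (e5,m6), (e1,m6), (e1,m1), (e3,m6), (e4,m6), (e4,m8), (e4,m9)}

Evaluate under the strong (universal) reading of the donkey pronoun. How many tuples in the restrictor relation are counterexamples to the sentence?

2

"it" takes "a manuscript" as antecedent — a donkey pronoun bound across the clause boundary.
Strong reading: for every (e,m) with received(e,m), annotated(e,m) ∧ filed(e,m).
Restrictor pairs: (e1,m1) ✓  (e1,m6) ✗  (e2,m8) ✓  (e3,m6) ✗  (e5,m6) ✓
Counterexamples (restrictor pairs failing the scope): 2.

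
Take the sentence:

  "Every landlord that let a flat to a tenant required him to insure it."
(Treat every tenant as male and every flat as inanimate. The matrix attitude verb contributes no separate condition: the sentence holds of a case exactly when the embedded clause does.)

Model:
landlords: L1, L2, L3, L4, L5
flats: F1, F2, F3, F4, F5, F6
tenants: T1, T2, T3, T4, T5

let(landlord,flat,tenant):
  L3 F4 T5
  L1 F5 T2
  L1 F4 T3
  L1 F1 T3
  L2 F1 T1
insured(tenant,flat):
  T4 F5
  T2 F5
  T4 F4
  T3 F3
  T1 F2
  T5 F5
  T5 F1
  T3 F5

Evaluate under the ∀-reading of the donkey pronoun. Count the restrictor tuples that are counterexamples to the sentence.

4

"him" takes "a tenant" as antecedent and "it" takes "a flat"; both are donkey pronouns co-varying with the restrictor.
Strong reading: for every (l,f,t) with let(l,f,t), insured(t,f).
Restrictor triples: (L1,F1,T3)→insured(T3,F1) ✗  (L1,F4,T3)→insured(T3,F4) ✗  (L1,F5,T2)→insured(T2,F5) ✓  (L2,F1,T1)→insured(T1,F1) ✗  (L3,F4,T5)→insured(T5,F4) ✗
Counterexamples (restrictor triples failing the scope): 4.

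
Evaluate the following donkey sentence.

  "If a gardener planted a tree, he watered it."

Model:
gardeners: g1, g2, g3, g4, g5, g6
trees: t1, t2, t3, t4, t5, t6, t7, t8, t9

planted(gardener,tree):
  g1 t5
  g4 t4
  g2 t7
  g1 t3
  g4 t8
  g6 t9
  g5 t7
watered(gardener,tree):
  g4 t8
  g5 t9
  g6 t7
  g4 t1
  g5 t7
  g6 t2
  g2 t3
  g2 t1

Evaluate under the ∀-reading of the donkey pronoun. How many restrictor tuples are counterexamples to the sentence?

5

"it" takes "a tree" as antecedent — a donkey pronoun bound across the clause boundary.
Strong reading: for every (g,t) with planted(g,t), watered(g,t).
Restrictor pairs: (g1,t3) ✗  (g1,t5) ✗  (g2,t7) ✗  (g4,t4) ✗  (g4,t8) ✓  (g5,t7) ✓  (g6,t9) ✗
Counterexamples (restrictor pairs failing the scope): 5.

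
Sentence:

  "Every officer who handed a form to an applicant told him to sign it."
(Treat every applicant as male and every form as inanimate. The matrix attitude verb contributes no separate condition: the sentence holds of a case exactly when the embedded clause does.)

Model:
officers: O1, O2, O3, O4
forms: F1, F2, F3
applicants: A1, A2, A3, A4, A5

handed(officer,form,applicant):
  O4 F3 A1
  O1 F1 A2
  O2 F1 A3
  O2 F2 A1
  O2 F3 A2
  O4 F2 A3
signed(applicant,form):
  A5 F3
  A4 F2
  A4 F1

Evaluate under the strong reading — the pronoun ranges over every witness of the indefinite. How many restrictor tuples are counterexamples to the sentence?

"him" takes "an applicant" as antecedent and "it" takes "a form"; both are donkey pronouns co-varying with the restrictor.
Strong reading: for every (o,f,a) with handed(o,f,a), signed(a,f).
Restrictor triples: (O1,F1,A2)→signed(A2,F1) ✗  (O2,F1,A3)→signed(A3,F1) ✗  (O2,F2,A1)→signed(A1,F2) ✗  (O2,F3,A2)→signed(A2,F3) ✗  (O4,F2,A3)→signed(A3,F2) ✗  (O4,F3,A1)→signed(A1,F3) ✗
Counterexamples (restrictor triples failing the scope): 6.

6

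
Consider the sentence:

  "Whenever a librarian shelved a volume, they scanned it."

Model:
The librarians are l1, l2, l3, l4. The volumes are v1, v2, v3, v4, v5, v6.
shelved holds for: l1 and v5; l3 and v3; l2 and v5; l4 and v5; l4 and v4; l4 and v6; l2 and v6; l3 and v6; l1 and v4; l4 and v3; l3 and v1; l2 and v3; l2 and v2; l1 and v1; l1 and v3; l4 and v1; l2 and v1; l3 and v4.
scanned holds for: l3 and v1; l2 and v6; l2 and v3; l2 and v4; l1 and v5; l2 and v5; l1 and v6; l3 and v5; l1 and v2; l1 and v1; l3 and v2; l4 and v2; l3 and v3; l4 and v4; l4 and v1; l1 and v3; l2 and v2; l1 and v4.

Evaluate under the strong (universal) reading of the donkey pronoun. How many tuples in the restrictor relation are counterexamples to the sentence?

"it" takes "a volume" as antecedent — a donkey pronoun bound across the clause boundary.
Strong reading: for every (l,v) with shelved(l,v), scanned(l,v).
Restrictor pairs: (l1,v1) ✓  (l1,v3) ✓  (l1,v4) ✓  (l1,v5) ✓  (l2,v1) ✗  (l2,v2) ✓  (l2,v3) ✓  (l2,v5) ✓  (l2,v6) ✓  (l3,v1) ✓  (l3,v3) ✓  (l3,v4) ✗  (l3,v6) ✗  (l4,v1) ✓  (l4,v3) ✗  (l4,v4) ✓  (l4,v5) ✗  (l4,v6) ✗
Counterexamples (restrictor pairs failing the scope): 6.

6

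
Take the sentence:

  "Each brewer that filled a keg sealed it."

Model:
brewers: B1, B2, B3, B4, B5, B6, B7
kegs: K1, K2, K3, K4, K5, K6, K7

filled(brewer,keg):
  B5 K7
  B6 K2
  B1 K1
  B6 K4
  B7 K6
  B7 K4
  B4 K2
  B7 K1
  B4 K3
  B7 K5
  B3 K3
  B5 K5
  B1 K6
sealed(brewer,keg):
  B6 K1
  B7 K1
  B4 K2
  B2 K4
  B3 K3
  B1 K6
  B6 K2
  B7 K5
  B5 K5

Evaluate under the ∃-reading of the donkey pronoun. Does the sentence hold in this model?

True

"it" takes "a keg" as antecedent — a donkey pronoun bound across the clause boundary.
Weak reading: every brewer b with some filled-keg has at least one filled-keg k such that sealed(b,k).
Per brewer: B1:✓  B3:✓  B4:✓  B5:✓  B6:✓  B7:✓
Every brewer in the restrictor has a witness.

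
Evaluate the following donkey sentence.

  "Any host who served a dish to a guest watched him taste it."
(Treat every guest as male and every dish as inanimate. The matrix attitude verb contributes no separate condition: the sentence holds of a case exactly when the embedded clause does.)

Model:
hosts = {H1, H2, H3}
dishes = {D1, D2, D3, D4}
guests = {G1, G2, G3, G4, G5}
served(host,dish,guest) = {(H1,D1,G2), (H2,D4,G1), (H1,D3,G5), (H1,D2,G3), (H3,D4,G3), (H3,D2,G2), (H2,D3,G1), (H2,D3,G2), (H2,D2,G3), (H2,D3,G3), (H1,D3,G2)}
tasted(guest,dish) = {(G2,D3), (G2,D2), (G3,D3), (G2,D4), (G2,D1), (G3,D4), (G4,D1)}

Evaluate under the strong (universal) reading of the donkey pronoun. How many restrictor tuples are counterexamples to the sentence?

"him" takes "a guest" as antecedent and "it" takes "a dish"; both are donkey pronouns co-varying with the restrictor.
Strong reading: for every (h,d,g) with served(h,d,g), tasted(g,d).
Restrictor triples: (H1,D1,G2)→tasted(G2,D1) ✓  (H1,D2,G3)→tasted(G3,D2) ✗  (H1,D3,G2)→tasted(G2,D3) ✓  (H1,D3,G5)→tasted(G5,D3) ✗  (H2,D2,G3)→tasted(G3,D2) ✗  (H2,D3,G1)→tasted(G1,D3) ✗  (H2,D3,G2)→tasted(G2,D3) ✓  (H2,D3,G3)→tasted(G3,D3) ✓  (H2,D4,G1)→tasted(G1,D4) ✗  (H3,D2,G2)→tasted(G2,D2) ✓  (H3,D4,G3)→tasted(G3,D4) ✓
Counterexamples (restrictor triples failing the scope): 5.

5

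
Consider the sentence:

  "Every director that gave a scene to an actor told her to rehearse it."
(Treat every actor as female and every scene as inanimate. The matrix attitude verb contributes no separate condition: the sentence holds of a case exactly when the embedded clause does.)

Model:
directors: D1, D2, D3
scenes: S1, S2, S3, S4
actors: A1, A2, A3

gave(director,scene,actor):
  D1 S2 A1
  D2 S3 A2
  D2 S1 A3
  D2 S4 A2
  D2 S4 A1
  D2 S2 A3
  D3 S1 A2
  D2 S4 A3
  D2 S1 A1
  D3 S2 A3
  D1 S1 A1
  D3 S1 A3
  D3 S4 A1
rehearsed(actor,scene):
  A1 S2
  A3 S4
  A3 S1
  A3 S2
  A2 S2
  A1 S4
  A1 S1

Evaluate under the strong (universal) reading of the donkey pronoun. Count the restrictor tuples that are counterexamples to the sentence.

"her" takes "an actor" as antecedent and "it" takes "a scene"; both are donkey pronouns co-varying with the restrictor.
Strong reading: for every (d,s,a) with gave(d,s,a), rehearsed(a,s).
Restrictor triples: (D1,S1,A1)→rehearsed(A1,S1) ✓  (D1,S2,A1)→rehearsed(A1,S2) ✓  (D2,S1,A1)→rehearsed(A1,S1) ✓  (D2,S1,A3)→rehearsed(A3,S1) ✓  (D2,S2,A3)→rehearsed(A3,S2) ✓  (D2,S3,A2)→rehearsed(A2,S3) ✗  (D2,S4,A1)→rehearsed(A1,S4) ✓  (D2,S4,A2)→rehearsed(A2,S4) ✗  (D2,S4,A3)→rehearsed(A3,S4) ✓  (D3,S1,A2)→rehearsed(A2,S1) ✗  (D3,S1,A3)→rehearsed(A3,S1) ✓  (D3,S2,A3)→rehearsed(A3,S2) ✓  (D3,S4,A1)→rehearsed(A1,S4) ✓
Counterexamples (restrictor triples failing the scope): 3.

3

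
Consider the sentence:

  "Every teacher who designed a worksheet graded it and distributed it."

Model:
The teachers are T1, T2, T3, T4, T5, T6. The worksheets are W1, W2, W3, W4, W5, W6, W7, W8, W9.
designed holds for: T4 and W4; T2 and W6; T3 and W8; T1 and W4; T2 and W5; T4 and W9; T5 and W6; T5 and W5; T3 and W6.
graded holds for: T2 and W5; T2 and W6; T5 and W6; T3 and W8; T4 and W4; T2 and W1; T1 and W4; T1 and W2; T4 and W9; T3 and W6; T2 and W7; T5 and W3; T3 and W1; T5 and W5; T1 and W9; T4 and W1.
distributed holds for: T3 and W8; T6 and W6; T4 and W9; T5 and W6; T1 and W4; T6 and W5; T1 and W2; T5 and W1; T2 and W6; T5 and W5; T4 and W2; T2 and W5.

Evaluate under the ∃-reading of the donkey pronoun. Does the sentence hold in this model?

True

"it" takes "a worksheet" as antecedent — a donkey pronoun bound across the clause boundary.
Weak reading: every teacher t with some designed-worksheet has at least one designed-worksheet w such that graded(t,w) ∧ distributed(t,w).
Per teacher: T1:✓  T2:✓  T3:✓  T4:✓  T5:✓
Every teacher in the restrictor has a witness.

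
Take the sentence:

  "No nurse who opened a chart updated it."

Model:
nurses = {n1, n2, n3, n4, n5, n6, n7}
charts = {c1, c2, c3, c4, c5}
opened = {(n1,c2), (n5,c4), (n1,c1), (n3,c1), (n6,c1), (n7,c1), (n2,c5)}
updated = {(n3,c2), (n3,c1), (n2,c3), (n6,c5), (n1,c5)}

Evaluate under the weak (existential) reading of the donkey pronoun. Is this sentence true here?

False

"it" takes "a chart" as antecedent — a donkey pronoun bound across the clause boundary.
Truth condition: for no (n,c) with opened(n,c) does updated(n,c) hold.
Restrictor pairs — does the scope hold? (n1,c1):fails  (n1,c2):fails  (n2,c5):fails  (n3,c1):holds  (n5,c4):fails  (n6,c1):fails  (n7,c1):fails
Scope holds for 1 pair(s), so the sentence is false.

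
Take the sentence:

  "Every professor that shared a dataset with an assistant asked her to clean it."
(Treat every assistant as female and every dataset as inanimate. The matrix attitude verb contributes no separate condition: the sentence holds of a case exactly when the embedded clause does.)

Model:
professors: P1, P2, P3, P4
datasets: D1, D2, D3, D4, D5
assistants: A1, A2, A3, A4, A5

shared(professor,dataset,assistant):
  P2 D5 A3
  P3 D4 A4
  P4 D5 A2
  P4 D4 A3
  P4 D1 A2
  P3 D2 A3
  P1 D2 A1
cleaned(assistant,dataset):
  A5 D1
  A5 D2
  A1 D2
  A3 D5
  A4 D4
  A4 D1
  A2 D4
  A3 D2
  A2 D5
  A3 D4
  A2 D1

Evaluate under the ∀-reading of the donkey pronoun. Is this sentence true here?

True

"her" takes "an assistant" as antecedent and "it" takes "a dataset"; both are donkey pronouns co-varying with the restrictor.
Strong reading: for every (p,d,a) with shared(p,d,a), cleaned(a,d).
Restrictor triples: (P1,D2,A1)→cleaned(A1,D2) ✓  (P2,D5,A3)→cleaned(A3,D5) ✓  (P3,D2,A3)→cleaned(A3,D2) ✓  (P3,D4,A4)→cleaned(A4,D4) ✓  (P4,D1,A2)→cleaned(A2,D1) ✓  (P4,D4,A3)→cleaned(A3,D4) ✓  (P4,D5,A2)→cleaned(A2,D5) ✓
Every restrictor triple satisfies the scope.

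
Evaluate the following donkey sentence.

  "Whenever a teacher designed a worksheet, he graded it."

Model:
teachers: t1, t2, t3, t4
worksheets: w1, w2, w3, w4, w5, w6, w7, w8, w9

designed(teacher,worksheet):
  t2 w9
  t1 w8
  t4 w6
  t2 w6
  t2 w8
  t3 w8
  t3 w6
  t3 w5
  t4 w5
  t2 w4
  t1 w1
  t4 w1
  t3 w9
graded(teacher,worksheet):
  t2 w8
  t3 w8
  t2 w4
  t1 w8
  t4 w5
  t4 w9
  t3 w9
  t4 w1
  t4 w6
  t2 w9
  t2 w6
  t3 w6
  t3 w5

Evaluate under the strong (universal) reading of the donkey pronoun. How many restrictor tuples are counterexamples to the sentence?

1

"it" takes "a worksheet" as antecedent — a donkey pronoun bound across the clause boundary.
Strong reading: for every (t,w) with designed(t,w), graded(t,w).
Restrictor pairs: (t1,w1) ✗  (t1,w8) ✓  (t2,w4) ✓  (t2,w6) ✓  (t2,w8) ✓  (t2,w9) ✓  (t3,w5) ✓  (t3,w6) ✓  (t3,w8) ✓  (t3,w9) ✓  (t4,w1) ✓  (t4,w5) ✓  (t4,w6) ✓
Counterexamples (restrictor pairs failing the scope): 1.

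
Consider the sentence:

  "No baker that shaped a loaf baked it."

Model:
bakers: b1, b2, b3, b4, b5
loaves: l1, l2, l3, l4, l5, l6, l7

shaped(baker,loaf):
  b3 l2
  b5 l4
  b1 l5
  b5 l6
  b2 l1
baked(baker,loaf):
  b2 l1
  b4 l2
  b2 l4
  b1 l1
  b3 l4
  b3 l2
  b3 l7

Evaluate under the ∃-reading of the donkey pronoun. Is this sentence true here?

"it" takes "a loaf" as antecedent — a donkey pronoun bound across the clause boundary.
Truth condition: for no (b,l) with shaped(b,l) does baked(b,l) hold.
Restrictor pairs — does the scope hold? (b1,l5):fails  (b2,l1):holds  (b3,l2):holds  (b5,l4):fails  (b5,l6):fails
Scope holds for 2 pair(s), so the sentence is false.

False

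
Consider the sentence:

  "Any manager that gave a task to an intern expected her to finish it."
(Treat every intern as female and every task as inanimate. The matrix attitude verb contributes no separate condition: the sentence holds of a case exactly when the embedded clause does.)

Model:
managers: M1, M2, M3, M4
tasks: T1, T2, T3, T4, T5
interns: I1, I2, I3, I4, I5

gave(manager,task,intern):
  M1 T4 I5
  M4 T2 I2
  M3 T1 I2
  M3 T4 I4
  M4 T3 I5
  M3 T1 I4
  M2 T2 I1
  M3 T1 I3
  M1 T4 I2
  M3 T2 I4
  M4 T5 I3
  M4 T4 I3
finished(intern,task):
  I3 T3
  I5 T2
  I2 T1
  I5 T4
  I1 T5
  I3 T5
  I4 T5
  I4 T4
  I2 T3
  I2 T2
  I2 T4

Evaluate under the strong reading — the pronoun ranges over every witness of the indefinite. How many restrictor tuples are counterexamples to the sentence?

6

"her" takes "an intern" as antecedent and "it" takes "a task"; both are donkey pronouns co-varying with the restrictor.
Strong reading: for every (m,t,i) with gave(m,t,i), finished(i,t).
Restrictor triples: (M1,T4,I2)→finished(I2,T4) ✓  (M1,T4,I5)→finished(I5,T4) ✓  (M2,T2,I1)→finished(I1,T2) ✗  (M3,T1,I2)→finished(I2,T1) ✓  (M3,T1,I3)→finished(I3,T1) ✗  (M3,T1,I4)→finished(I4,T1) ✗  (M3,T2,I4)→finished(I4,T2) ✗  (M3,T4,I4)→finished(I4,T4) ✓  (M4,T2,I2)→finished(I2,T2) ✓  (M4,T3,I5)→finished(I5,T3) ✗  (M4,T4,I3)→finished(I3,T4) ✗  (M4,T5,I3)→finished(I3,T5) ✓
Counterexamples (restrictor triples failing the scope): 6.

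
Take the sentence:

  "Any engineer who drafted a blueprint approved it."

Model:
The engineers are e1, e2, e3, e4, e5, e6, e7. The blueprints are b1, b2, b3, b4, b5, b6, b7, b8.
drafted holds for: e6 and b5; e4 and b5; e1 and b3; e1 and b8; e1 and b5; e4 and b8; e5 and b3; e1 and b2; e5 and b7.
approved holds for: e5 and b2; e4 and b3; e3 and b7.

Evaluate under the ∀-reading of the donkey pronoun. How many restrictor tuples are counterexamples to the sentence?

"it" takes "a blueprint" as antecedent — a donkey pronoun bound across the clause boundary.
Strong reading: for every (e,b) with drafted(e,b), approved(e,b).
Restrictor pairs: (e1,b2) ✗  (e1,b3) ✗  (e1,b5) ✗  (e1,b8) ✗  (e4,b5) ✗  (e4,b8) ✗  (e5,b3) ✗  (e5,b7) ✗  (e6,b5) ✗
Counterexamples (restrictor pairs failing the scope): 9.

9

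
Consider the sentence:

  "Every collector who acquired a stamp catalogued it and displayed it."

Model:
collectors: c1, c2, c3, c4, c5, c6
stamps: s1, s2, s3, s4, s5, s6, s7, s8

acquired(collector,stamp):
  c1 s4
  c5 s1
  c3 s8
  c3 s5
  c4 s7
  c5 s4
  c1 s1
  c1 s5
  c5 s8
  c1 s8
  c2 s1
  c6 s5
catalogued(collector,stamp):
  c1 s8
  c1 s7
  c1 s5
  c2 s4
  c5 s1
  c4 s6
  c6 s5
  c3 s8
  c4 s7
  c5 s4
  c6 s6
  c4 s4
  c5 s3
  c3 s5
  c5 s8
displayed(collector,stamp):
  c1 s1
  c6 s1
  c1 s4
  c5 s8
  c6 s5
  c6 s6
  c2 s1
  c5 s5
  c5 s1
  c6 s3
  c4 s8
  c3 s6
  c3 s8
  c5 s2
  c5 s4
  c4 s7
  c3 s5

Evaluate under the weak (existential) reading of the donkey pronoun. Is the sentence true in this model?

False

"it" takes "a stamp" as antecedent — a donkey pronoun bound across the clause boundary.
Weak reading: every collector c with some acquired-stamp has at least one acquired-stamp s such that catalogued(c,s) ∧ displayed(c,s).
Per collector: c1:✗  c2:✗  c3:✓  c4:✓  c5:✓  c6:✓
c1 has no witness among its acquired-stamps.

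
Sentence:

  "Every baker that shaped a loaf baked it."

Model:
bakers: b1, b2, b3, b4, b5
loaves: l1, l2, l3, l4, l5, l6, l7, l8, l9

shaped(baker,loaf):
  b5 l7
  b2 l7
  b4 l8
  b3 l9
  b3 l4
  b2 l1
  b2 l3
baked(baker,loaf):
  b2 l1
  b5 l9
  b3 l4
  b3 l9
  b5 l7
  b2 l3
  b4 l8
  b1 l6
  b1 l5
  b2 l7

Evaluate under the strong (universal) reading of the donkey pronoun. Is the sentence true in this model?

"it" takes "a loaf" as antecedent — a donkey pronoun bound across the clause boundary.
Strong reading: for every (b,l) with shaped(b,l), baked(b,l).
Restrictor pairs: (b2,l1) ✓  (b2,l3) ✓  (b2,l7) ✓  (b3,l4) ✓  (b3,l9) ✓  (b4,l8) ✓  (b5,l7) ✓
Every restrictor pair satisfies the scope.

True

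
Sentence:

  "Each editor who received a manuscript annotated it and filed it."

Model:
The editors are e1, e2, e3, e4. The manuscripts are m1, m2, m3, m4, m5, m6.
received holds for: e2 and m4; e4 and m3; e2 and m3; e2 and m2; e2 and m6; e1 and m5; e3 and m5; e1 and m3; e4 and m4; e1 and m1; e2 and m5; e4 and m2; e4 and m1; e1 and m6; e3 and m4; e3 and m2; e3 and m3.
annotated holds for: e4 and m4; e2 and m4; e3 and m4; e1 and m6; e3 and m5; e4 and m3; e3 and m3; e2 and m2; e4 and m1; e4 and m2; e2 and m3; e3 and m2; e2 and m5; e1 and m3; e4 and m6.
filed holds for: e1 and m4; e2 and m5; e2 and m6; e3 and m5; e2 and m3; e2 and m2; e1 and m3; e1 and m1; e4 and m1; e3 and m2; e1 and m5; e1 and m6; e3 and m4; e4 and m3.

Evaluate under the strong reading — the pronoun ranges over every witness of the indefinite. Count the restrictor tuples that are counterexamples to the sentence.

"it" takes "a manuscript" as antecedent — a donkey pronoun bound across the clause boundary.
Strong reading: for every (e,m) with received(e,m), annotated(e,m) ∧ filed(e,m).
Restrictor pairs: (e1,m1) ✗  (e1,m3) ✓  (e1,m5) ✗  (e1,m6) ✓  (e2,m2) ✓  (e2,m3) ✓  (e2,m4) ✗  (e2,m5) ✓  (e2,m6) ✗  (e3,m2) ✓  (e3,m3) ✗  (e3,m4) ✓  (e3,m5) ✓  (e4,m1) ✓  (e4,m2) ✗  (e4,m3) ✓  (e4,m4) ✗
Counterexamples (restrictor pairs failing the scope): 7.

7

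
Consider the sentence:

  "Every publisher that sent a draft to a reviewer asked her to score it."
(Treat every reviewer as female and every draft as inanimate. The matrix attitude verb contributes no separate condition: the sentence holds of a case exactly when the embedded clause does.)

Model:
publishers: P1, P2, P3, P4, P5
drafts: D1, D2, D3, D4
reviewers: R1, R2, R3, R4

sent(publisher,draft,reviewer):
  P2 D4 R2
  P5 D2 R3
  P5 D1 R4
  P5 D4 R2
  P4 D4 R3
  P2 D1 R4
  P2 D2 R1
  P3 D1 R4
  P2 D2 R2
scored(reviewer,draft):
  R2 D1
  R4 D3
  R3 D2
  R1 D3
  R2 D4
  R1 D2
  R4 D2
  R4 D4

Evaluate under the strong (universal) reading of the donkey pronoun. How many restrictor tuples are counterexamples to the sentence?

5

"her" takes "a reviewer" as antecedent and "it" takes "a draft"; both are donkey pronouns co-varying with the restrictor.
Strong reading: for every (p,d,r) with sent(p,d,r), scored(r,d).
Restrictor triples: (P2,D1,R4)→scored(R4,D1) ✗  (P2,D2,R1)→scored(R1,D2) ✓  (P2,D2,R2)→scored(R2,D2) ✗  (P2,D4,R2)→scored(R2,D4) ✓  (P3,D1,R4)→scored(R4,D1) ✗  (P4,D4,R3)→scored(R3,D4) ✗  (P5,D1,R4)→scored(R4,D1) ✗  (P5,D2,R3)→scored(R3,D2) ✓  (P5,D4,R2)→scored(R2,D4) ✓
Counterexamples (restrictor triples failing the scope): 5.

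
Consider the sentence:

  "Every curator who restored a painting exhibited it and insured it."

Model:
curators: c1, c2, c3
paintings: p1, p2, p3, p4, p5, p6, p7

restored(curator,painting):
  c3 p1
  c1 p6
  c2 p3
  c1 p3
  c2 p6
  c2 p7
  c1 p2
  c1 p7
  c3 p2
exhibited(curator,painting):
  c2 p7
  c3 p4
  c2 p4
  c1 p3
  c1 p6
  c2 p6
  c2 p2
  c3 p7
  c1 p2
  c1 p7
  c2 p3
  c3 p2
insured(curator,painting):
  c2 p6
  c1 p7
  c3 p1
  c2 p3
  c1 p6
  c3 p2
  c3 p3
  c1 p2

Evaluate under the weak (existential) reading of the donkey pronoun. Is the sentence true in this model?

True

"it" takes "a painting" as antecedent — a donkey pronoun bound across the clause boundary.
Weak reading: every curator c with some restored-painting has at least one restored-painting p such that exhibited(c,p) ∧ insured(c,p).
Per curator: c1:✓  c2:✓  c3:✓
Every curator in the restrictor has a witness.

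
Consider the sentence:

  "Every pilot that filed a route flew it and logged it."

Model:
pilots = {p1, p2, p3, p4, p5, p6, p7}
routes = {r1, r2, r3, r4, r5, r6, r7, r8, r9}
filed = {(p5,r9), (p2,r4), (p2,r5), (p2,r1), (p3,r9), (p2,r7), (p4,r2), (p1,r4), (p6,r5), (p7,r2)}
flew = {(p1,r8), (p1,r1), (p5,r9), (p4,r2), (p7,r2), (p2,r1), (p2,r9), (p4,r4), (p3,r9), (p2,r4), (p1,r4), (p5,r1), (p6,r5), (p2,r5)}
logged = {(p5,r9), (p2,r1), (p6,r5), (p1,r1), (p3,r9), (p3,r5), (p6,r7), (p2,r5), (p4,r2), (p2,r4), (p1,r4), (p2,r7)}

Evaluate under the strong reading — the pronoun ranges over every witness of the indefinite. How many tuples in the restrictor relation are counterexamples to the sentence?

2

"it" takes "a route" as antecedent — a donkey pronoun bound across the clause boundary.
Strong reading: for every (p,r) with filed(p,r), flew(p,r) ∧ logged(p,r).
Restrictor pairs: (p1,r4) ✓  (p2,r1) ✓  (p2,r4) ✓  (p2,r5) ✓  (p2,r7) ✗  (p3,r9) ✓  (p4,r2) ✓  (p5,r9) ✓  (p6,r5) ✓  (p7,r2) ✗
Counterexamples (restrictor pairs failing the scope): 2.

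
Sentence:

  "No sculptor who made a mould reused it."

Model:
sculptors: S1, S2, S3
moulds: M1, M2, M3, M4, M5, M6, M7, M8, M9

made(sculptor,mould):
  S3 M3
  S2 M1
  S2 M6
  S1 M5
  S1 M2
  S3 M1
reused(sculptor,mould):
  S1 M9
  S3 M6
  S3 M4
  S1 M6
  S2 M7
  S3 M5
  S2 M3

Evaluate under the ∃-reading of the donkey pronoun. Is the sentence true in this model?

True

"it" takes "a mould" as antecedent — a donkey pronoun bound across the clause boundary.
Truth condition: for no (s,m) with made(s,m) does reused(s,m) hold.
Restrictor pairs — does the scope hold? (S1,M2):fails  (S1,M5):fails  (S2,M1):fails  (S2,M6):fails  (S3,M1):fails  (S3,M3):fails
Scope holds for no restrictor pair, so the sentence is true.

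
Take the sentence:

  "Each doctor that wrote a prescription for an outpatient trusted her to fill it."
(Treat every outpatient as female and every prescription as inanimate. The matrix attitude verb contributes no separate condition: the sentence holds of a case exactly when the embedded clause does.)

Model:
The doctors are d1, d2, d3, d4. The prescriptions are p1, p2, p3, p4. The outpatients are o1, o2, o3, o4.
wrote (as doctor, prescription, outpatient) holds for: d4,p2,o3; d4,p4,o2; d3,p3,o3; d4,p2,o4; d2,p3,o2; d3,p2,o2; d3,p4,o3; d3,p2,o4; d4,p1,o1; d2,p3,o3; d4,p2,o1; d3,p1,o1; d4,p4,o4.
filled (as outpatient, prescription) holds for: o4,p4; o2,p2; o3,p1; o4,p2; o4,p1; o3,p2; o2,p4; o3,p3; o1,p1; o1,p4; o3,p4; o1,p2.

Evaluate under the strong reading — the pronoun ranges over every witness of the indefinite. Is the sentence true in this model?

False

"her" takes "an outpatient" as antecedent and "it" takes "a prescription"; both are donkey pronouns co-varying with the restrictor.
Strong reading: for every (d,p,o) with wrote(d,p,o), filled(o,p).
Restrictor triples: (d2,p3,o2)→filled(o2,p3) ✗  (d2,p3,o3)→filled(o3,p3) ✓  (d3,p1,o1)→filled(o1,p1) ✓  (d3,p2,o2)→filled(o2,p2) ✓  (d3,p2,o4)→filled(o4,p2) ✓  (d3,p3,o3)→filled(o3,p3) ✓  (d3,p4,o3)→filled(o3,p4) ✓  (d4,p1,o1)→filled(o1,p1) ✓  (d4,p2,o1)→filled(o1,p2) ✓  (d4,p2,o3)→filled(o3,p2) ✓  (d4,p2,o4)→filled(o4,p2) ✓  (d4,p4,o2)→filled(o2,p4) ✓  (d4,p4,o4)→filled(o4,p4) ✓
Counterexample: (d2,p3,o2) — filled(o2,p3) does not hold.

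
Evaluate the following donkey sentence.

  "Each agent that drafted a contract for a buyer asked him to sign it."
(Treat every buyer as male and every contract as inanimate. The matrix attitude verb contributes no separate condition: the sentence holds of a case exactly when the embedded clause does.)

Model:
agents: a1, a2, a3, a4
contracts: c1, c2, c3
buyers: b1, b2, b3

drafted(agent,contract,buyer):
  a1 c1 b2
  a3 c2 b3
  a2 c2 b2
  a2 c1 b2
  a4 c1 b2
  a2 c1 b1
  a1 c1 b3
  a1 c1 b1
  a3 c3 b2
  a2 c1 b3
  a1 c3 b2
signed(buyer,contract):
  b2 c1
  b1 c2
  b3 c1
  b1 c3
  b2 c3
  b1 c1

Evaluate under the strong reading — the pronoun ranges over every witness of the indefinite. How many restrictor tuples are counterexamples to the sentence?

"him" takes "a buyer" as antecedent and "it" takes "a contract"; both are donkey pronouns co-varying with the restrictor.
Strong reading: for every (a,c,b) with drafted(a,c,b), signed(b,c).
Restrictor triples: (a1,c1,b1)→signed(b1,c1) ✓  (a1,c1,b2)→signed(b2,c1) ✓  (a1,c1,b3)→signed(b3,c1) ✓  (a1,c3,b2)→signed(b2,c3) ✓  (a2,c1,b1)→signed(b1,c1) ✓  (a2,c1,b2)→signed(b2,c1) ✓  (a2,c1,b3)→signed(b3,c1) ✓  (a2,c2,b2)→signed(b2,c2) ✗  (a3,c2,b3)→signed(b3,c2) ✗  (a3,c3,b2)→signed(b2,c3) ✓  (a4,c1,b2)→signed(b2,c1) ✓
Counterexamples (restrictor triples failing the scope): 2.

2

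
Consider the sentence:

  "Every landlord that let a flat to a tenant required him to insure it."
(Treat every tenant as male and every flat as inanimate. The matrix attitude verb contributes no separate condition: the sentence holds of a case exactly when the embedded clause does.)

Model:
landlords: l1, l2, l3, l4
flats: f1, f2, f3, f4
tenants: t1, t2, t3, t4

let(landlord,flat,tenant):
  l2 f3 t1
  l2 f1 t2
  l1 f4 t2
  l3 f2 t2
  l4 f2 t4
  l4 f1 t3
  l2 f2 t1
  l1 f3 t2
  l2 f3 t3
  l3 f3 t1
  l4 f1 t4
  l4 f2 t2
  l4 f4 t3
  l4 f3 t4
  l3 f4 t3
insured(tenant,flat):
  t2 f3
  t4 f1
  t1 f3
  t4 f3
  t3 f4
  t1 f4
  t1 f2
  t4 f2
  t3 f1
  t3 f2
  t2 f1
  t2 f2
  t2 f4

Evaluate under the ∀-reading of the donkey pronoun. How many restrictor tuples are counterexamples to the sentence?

1

"him" takes "a tenant" as antecedent and "it" takes "a flat"; both are donkey pronouns co-varying with the restrictor.
Strong reading: for every (l,f,t) with let(l,f,t), insured(t,f).
Restrictor triples: (l1,f3,t2)→insured(t2,f3) ✓  (l1,f4,t2)→insured(t2,f4) ✓  (l2,f1,t2)→insured(t2,f1) ✓  (l2,f2,t1)→insured(t1,f2) ✓  (l2,f3,t1)→insured(t1,f3) ✓  (l2,f3,t3)→insured(t3,f3) ✗  (l3,f2,t2)→insured(t2,f2) ✓  (l3,f3,t1)→insured(t1,f3) ✓  (l3,f4,t3)→insured(t3,f4) ✓  (l4,f1,t3)→insured(t3,f1) ✓  (l4,f1,t4)→insured(t4,f1) ✓  (l4,f2,t2)→insured(t2,f2) ✓  (l4,f2,t4)→insured(t4,f2) ✓  (l4,f3,t4)→insured(t4,f3) ✓  (l4,f4,t3)→insured(t3,f4) ✓
Counterexamples (restrictor triples failing the scope): 1.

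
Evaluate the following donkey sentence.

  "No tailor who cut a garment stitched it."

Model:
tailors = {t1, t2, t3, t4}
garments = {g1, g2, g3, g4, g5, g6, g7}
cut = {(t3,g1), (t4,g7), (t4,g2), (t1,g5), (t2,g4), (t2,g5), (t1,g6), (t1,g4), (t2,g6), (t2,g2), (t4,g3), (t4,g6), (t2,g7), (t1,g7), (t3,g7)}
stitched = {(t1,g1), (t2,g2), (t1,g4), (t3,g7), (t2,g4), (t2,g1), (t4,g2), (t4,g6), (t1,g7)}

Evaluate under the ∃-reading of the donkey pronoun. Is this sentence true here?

False

"it" takes "a garment" as antecedent — a donkey pronoun bound across the clause boundary.
Truth condition: for no (t,g) with cut(t,g) does stitched(t,g) hold.
Restrictor pairs — does the scope hold? (t1,g4):holds  (t1,g5):fails  (t1,g6):fails  (t1,g7):holds  (t2,g2):holds  (t2,g4):holds  (t2,g5):fails  (t2,g6):fails  (t2,g7):fails  (t3,g1):fails  (t3,g7):holds  (t4,g2):holds  (t4,g3):fails  (t4,g6):holds  (t4,g7):fails
Scope holds for 7 pair(s), so the sentence is false.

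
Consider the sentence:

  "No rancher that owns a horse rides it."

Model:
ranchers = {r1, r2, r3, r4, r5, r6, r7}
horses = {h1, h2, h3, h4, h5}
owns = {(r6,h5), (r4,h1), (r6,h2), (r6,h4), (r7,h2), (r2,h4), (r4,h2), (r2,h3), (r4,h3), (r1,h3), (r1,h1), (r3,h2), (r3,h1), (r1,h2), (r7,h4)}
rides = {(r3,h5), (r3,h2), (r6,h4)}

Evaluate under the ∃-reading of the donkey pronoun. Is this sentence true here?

"it" takes "a horse" as antecedent — a donkey pronoun bound across the clause boundary.
Truth condition: for no (r,h) with owns(r,h) does rides(r,h) hold.
Restrictor pairs — does the scope hold? (r1,h1):fails  (r1,h2):fails  (r1,h3):fails  (r2,h3):fails  (r2,h4):fails  (r3,h1):fails  (r3,h2):holds  (r4,h1):fails  (r4,h2):fails  (r4,h3):fails  (r6,h2):fails  (r6,h4):holds  (r6,h5):fails  (r7,h2):fails  (r7,h4):fails
Scope holds for 2 pair(s), so the sentence is false.

False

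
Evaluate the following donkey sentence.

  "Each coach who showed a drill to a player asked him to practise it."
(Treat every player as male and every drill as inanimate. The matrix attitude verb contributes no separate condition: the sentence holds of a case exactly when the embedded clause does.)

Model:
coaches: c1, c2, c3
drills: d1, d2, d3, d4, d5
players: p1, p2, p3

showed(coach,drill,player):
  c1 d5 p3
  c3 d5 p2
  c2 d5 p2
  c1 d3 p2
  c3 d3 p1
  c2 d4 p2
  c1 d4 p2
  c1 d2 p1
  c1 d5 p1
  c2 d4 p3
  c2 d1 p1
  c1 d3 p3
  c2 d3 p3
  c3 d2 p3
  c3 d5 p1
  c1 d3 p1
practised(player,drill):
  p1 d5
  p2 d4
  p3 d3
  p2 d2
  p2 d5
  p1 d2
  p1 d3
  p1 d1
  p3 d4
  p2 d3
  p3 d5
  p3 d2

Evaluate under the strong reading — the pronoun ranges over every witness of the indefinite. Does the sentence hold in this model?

"him" takes "a player" as antecedent and "it" takes "a drill"; both are donkey pronouns co-varying with the restrictor.
Strong reading: for every (c,d,p) with showed(c,d,p), practised(p,d).
Restrictor triples: (c1,d2,p1)→practised(p1,d2) ✓  (c1,d3,p1)→practised(p1,d3) ✓  (c1,d3,p2)→practised(p2,d3) ✓  (c1,d3,p3)→practised(p3,d3) ✓  (c1,d4,p2)→practised(p2,d4) ✓  (c1,d5,p1)→practised(p1,d5) ✓  (c1,d5,p3)→practised(p3,d5) ✓  (c2,d1,p1)→practised(p1,d1) ✓  (c2,d3,p3)→practised(p3,d3) ✓  (c2,d4,p2)→practised(p2,d4) ✓  (c2,d4,p3)→practised(p3,d4) ✓  (c2,d5,p2)→practised(p2,d5) ✓  (c3,d2,p3)→practised(p3,d2) ✓  (c3,d3,p1)→practised(p1,d3) ✓  (c3,d5,p1)→practised(p1,d5) ✓  (c3,d5,p2)→practised(p2,d5) ✓
Every restrictor triple satisfies the scope.

True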